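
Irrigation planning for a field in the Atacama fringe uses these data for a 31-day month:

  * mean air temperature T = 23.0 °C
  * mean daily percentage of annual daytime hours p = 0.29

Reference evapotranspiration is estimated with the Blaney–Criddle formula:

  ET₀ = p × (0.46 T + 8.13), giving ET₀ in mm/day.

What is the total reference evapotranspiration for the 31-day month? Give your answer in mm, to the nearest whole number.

168 mm

ET₀ = 0.29 × (0.46 × 23.0 + 8.13) = 0.29 × 18.710 = 5.4259 mm/d
Monthly total = 5.4259 × 31 = 168.203 mm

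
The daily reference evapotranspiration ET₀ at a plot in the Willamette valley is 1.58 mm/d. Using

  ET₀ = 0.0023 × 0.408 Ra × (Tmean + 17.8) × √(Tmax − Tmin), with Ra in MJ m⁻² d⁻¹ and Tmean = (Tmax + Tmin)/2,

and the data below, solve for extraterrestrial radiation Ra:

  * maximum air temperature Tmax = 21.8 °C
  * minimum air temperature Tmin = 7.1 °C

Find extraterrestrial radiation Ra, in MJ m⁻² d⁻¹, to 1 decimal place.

13.6 MJ m⁻² d⁻¹

Tmean = (21.8+7.1)/2 = 14.45 °C; ΔT = 14.7
Ra = ET₀ / [0.0023 × 0.408 × (Tmean+17.8) × √ΔT]
   = 1.58 / (0.0023 × 0.408 × 32.25 × 3.8341) = 13.617 MJ m⁻² d⁻¹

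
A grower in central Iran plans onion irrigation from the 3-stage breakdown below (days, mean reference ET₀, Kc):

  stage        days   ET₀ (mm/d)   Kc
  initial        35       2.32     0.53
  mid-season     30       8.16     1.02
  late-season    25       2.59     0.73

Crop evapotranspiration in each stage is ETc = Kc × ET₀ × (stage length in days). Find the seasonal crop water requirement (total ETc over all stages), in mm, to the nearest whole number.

initial: 0.53 × 2.32 × 35 = 43.04 mm
mid-season: 1.02 × 8.16 × 30 = 249.70 mm
late-season: 0.73 × 2.59 × 25 = 47.27 mm
Seasonal total = 340.01 mm

340 mm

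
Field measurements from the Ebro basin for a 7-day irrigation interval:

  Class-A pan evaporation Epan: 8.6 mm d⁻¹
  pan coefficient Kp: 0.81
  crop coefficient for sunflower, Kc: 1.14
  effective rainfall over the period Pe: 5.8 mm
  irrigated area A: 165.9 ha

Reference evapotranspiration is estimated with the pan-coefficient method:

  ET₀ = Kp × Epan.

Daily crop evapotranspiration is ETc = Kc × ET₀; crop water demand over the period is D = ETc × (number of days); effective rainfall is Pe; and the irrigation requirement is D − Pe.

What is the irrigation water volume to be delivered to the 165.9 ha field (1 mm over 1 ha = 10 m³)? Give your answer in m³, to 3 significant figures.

ET₀ = 0.81 × 8.6 = 6.9660 mm/d
ETc = Kc × ET₀ = 1.14 × 6.9660 = 7.9412 mm/d
Crop demand D = ETc × 7 d = 7.9412 × 7 = 55.588 mm
D − Pe = 55.588 − 5.8 = 49.788 mm
Volume = 49.788 mm × 165.9 ha × 10 = 82598.3 m³

82600 m³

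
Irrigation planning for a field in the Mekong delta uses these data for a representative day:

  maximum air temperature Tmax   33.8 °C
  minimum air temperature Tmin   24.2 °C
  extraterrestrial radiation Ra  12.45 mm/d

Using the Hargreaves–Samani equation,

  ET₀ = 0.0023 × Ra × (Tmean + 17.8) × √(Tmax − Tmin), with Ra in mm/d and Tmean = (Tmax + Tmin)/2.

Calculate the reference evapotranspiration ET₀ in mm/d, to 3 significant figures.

4.15 mm/d

Tmean = (33.8 + 24.2)/2 = 29.00 °C
ET₀ = 0.0023 × 12.45 × (29.00 + 17.8) × √9.6 = 0.0023 × 12.45 × 46.80 × 3.0984 = 4.1522 mm/d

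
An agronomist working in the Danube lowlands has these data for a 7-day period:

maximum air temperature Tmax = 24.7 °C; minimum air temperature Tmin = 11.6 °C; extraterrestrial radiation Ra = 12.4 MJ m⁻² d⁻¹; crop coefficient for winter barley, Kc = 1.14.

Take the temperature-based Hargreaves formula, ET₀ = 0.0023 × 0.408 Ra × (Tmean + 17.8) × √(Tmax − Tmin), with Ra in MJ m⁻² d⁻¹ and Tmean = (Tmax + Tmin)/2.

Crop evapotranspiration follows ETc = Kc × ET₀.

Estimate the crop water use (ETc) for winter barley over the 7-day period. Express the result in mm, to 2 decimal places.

12.08 mm

Tmean = (24.7 + 11.6)/2 = 18.15 °C
0.408 Ra = 0.408 × 12.4 = 5.0592 mm/d equivalent
ET₀ = 0.0023 × 5.0592 × (18.15 + 17.8) × √13.1 = 0.0023 × 5.0592 × 35.95 × 3.6194 = 1.5141 mm/d
ETc = Kc × ET₀ = 1.14 × 1.5141 = 1.7261 mm/d
Over 7 days: 1.7261 × 7 = 12.083 mm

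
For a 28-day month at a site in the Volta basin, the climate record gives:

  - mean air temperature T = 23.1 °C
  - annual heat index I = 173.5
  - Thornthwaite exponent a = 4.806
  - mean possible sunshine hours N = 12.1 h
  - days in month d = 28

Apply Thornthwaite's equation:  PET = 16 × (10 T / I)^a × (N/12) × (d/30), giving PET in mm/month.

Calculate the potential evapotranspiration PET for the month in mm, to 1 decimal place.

59.6 mm

10T/I = 10 × 23.1 / 173.5 = 1.3314
(10T/I)^a = 1.3314^4.806 = 3.9576
Uncorrected PET = 16 × 3.9576 = 63.322 mm
Correction = (N/12)(d/30) = (12.1/12)(28/30) = 0.9411
PET = 63.322 × 0.9411 = 59.592 mm/month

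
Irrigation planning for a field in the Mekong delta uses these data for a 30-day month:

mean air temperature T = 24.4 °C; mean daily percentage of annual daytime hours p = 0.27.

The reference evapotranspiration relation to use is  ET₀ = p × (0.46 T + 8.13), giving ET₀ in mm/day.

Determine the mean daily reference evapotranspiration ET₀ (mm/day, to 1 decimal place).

5.2 mm/day

ET₀ = 0.27 × (0.46 × 24.4 + 8.13) = 0.27 × 19.354 = 5.2256 mm/d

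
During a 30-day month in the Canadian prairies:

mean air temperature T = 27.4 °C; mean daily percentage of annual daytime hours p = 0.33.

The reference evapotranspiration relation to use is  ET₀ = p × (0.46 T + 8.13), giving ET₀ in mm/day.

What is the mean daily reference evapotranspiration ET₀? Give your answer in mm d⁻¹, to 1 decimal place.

6.8 mm d⁻¹

ET₀ = 0.33 × (0.46 × 27.4 + 8.13) = 0.33 × 20.734 = 6.8422 mm/d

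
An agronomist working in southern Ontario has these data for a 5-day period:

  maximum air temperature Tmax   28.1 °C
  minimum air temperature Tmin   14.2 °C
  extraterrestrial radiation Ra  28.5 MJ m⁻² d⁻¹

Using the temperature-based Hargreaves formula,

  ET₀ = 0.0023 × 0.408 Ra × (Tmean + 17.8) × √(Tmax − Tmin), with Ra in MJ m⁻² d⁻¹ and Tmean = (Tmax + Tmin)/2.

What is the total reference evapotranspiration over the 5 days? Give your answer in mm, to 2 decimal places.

Tmean = (28.1 + 14.2)/2 = 21.15 °C
0.408 Ra = 0.408 × 28.5 = 11.6280 mm/d equivalent
ET₀ = 0.0023 × 11.6280 × (21.15 + 17.8) × √13.9 = 0.0023 × 11.6280 × 38.95 × 3.7283 = 3.8837 mm/d
Over 5 days: 3.8837 × 5 = 19.419 mm

19.42 mm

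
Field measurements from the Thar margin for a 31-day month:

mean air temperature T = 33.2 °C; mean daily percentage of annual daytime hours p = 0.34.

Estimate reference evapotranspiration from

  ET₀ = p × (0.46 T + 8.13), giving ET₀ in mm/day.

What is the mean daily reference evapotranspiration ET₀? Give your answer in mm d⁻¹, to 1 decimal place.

8.0 mm d⁻¹

ET₀ = 0.34 × (0.46 × 33.2 + 8.13) = 0.34 × 23.402 = 7.9567 mm/d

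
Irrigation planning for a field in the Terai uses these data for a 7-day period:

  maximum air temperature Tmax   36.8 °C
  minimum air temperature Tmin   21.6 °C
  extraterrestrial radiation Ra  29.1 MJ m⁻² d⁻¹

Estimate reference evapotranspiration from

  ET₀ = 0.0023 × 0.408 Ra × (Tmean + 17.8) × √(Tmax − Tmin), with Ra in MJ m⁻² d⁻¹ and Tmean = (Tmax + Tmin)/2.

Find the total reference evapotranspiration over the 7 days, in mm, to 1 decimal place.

35.0 mm

Tmean = (36.8 + 21.6)/2 = 29.20 °C
0.408 Ra = 0.408 × 29.1 = 11.8728 mm/d equivalent
ET₀ = 0.0023 × 11.8728 × (29.20 + 17.8) × √15.2 = 0.0023 × 11.8728 × 47.00 × 3.8987 = 5.0038 mm/d
Over 7 days: 5.0038 × 7 = 35.027 mm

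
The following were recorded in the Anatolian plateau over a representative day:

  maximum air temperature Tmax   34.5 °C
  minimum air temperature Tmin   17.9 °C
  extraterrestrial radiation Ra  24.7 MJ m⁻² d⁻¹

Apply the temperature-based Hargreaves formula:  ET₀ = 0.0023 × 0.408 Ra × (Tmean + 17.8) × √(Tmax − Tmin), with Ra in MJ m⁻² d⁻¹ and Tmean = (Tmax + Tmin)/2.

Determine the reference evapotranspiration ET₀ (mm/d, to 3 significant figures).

Tmean = (34.5 + 17.9)/2 = 26.20 °C
0.408 Ra = 0.408 × 24.7 = 10.0776 mm/d equivalent
ET₀ = 0.0023 × 10.0776 × (26.20 + 17.8) × √16.6 = 0.0023 × 10.0776 × 44.00 × 4.0743 = 4.1552 mm/d

4.16 mm/d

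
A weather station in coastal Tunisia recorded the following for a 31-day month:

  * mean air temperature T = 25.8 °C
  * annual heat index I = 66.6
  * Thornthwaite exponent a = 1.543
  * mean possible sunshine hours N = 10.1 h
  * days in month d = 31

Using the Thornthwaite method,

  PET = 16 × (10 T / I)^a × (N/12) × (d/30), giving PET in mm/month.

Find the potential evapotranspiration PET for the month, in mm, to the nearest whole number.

10T/I = 10 × 25.8 / 66.6 = 3.8739
(10T/I)^a = 3.8739^1.543 = 8.0819
Uncorrected PET = 16 × 8.0819 = 129.310 mm
Correction = (N/12)(d/30) = (10.1/12)(31/30) = 0.8697
PET = 129.310 × 0.8697 = 112.461 mm/month

112 mm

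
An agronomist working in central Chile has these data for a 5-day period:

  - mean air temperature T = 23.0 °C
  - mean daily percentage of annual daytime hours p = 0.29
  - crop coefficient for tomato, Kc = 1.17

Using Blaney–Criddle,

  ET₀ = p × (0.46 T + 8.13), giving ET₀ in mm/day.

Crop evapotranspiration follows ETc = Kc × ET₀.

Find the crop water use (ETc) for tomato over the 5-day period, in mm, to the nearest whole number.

ET₀ = 0.29 × (0.46 × 23.0 + 8.13) = 0.29 × 18.710 = 5.4259 mm/d
ETc = Kc × ET₀ = 1.17 × 5.4259 = 6.3483 mm/d
Over 5 days: 6.3483 × 5 = 31.742 mm

32 mm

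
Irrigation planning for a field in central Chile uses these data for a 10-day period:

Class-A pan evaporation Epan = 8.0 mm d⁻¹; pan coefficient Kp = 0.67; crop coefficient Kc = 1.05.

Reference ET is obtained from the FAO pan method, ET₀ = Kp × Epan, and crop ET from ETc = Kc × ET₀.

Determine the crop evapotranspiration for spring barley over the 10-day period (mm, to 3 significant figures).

ET₀ = 0.67 × 8.0 = 5.3600 mm/d
ETc = Kc × ET₀ = 1.05 × 5.3600 = 5.6280 mm/d
Over 10 days: 5.6280 × 10 = 56.280 mm

56.3 mm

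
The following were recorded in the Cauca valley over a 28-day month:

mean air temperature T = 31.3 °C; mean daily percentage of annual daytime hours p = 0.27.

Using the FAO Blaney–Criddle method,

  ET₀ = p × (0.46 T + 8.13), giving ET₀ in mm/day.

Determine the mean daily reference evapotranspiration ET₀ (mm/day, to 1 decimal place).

ET₀ = 0.27 × (0.46 × 31.3 + 8.13) = 0.27 × 22.528 = 6.0826 mm/d

6.1 mm/day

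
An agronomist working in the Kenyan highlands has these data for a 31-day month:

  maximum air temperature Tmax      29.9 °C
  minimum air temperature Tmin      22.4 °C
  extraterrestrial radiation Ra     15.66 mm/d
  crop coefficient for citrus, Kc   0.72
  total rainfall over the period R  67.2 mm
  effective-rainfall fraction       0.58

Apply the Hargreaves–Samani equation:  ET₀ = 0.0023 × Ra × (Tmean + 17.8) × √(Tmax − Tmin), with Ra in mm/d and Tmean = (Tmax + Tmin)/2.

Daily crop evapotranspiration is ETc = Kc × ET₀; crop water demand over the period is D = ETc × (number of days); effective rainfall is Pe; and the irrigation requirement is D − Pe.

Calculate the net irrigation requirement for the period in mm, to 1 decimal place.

57.8 mm

Tmean = (29.9 + 22.4)/2 = 26.15 °C
ET₀ = 0.0023 × 15.66 × (26.15 + 17.8) × √7.5 = 0.0023 × 15.66 × 43.95 × 2.7386 = 4.3352 mm/d
ETc = Kc × ET₀ = 0.72 × 4.3352 = 3.1213 mm/d
Crop demand D = ETc × 31 d = 3.1213 × 31 = 96.760 mm
Pe = 0.58 × 67.2 = 38.976 mm
D − Pe = 96.760 − 38.976 = 57.784 mm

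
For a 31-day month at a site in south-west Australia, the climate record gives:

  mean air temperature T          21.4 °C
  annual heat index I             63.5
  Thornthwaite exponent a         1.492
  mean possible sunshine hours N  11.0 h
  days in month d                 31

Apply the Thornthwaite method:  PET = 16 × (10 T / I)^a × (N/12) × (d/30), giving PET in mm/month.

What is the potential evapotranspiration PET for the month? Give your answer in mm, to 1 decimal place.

92.9 mm

10T/I = 10 × 21.4 / 63.5 = 3.3701
(10T/I)^a = 3.3701^1.492 = 6.1269
Uncorrected PET = 16 × 6.1269 = 98.030 mm
Correction = (N/12)(d/30) = (11.0/12)(31/30) = 0.9472
PET = 98.030 × 0.9472 = 92.854 mm/month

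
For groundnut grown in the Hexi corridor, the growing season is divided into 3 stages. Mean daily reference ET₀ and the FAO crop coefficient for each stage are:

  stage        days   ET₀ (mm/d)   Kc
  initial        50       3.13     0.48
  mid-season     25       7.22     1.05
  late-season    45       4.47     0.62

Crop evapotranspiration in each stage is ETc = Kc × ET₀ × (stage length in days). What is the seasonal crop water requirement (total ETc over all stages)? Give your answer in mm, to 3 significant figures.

389 mm

initial: 0.48 × 3.13 × 50 = 75.12 mm
mid-season: 1.05 × 7.22 × 25 = 189.53 mm
late-season: 0.62 × 4.47 × 45 = 124.71 mm
Seasonal total = 389.36 mm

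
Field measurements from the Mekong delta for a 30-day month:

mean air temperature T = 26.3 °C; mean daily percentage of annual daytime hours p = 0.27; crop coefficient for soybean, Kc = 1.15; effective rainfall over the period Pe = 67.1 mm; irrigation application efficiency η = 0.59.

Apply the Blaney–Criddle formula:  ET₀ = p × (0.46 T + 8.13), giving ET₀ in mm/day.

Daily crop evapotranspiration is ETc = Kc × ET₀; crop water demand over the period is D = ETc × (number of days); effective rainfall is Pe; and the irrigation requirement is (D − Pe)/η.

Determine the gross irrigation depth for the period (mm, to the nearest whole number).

ET₀ = 0.27 × (0.46 × 26.3 + 8.13) = 0.27 × 20.228 = 5.4616 mm/d
ETc = Kc × ET₀ = 1.15 × 5.4616 = 6.2808 mm/d
Crop demand D = ETc × 30 d = 6.2808 × 30 = 188.424 mm
D − Pe = 188.424 − 67.1 = 121.324 mm
Gross irrigation = 121.324 / 0.59 = 205.634 mm

206 mm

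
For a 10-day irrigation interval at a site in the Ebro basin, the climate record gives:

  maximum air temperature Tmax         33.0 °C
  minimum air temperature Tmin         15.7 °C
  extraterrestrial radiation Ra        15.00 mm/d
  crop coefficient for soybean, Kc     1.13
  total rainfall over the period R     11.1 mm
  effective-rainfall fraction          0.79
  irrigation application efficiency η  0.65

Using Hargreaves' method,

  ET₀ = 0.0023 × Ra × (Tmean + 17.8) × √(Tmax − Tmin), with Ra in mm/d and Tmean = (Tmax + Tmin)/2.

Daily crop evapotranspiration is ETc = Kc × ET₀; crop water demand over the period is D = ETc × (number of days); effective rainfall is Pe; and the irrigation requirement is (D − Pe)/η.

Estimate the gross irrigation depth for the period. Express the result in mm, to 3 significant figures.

91.7 mm

Tmean = (33.0 + 15.7)/2 = 24.35 °C
ET₀ = 0.0023 × 15.00 × (24.35 + 17.8) × √17.3 = 0.0023 × 15.00 × 42.15 × 4.1593 = 6.0484 mm/d
ETc = Kc × ET₀ = 1.13 × 6.0484 = 6.8347 mm/d
Crop demand D = ETc × 10 d = 6.8347 × 10 = 68.347 mm
Pe = 0.79 × 11.1 = 8.769 mm
D − Pe = 68.347 − 8.769 = 59.578 mm
Gross irrigation = 59.578 / 0.65 = 91.658 mm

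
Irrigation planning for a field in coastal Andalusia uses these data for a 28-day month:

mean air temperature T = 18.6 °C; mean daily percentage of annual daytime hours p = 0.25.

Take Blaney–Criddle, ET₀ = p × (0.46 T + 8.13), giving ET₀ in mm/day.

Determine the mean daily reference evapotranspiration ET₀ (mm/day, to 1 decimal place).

4.2 mm/day

ET₀ = 0.25 × (0.46 × 18.6 + 8.13) = 0.25 × 16.686 = 4.1715 mm/d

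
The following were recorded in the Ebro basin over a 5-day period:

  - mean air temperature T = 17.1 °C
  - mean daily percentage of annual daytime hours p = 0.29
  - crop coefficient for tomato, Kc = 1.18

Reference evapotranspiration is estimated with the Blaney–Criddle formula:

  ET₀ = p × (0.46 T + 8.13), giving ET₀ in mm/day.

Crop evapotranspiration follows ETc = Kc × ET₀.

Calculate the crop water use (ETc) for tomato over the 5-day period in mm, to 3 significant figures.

27.4 mm

ET₀ = 0.29 × (0.46 × 17.1 + 8.13) = 0.29 × 15.996 = 4.6388 mm/d
ETc = Kc × ET₀ = 1.18 × 4.6388 = 5.4738 mm/d
Over 5 days: 5.4738 × 5 = 27.369 mm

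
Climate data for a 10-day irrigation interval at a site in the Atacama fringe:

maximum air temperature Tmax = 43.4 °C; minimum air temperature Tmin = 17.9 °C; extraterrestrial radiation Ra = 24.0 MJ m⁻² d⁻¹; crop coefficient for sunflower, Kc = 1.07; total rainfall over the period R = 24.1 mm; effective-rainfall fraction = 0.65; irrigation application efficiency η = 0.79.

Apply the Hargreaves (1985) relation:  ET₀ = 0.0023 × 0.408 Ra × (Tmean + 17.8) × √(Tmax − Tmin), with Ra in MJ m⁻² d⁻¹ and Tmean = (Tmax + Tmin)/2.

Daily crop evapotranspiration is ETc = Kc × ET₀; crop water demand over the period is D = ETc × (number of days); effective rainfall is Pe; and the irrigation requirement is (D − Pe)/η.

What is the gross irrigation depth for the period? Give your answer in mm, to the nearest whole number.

Tmean = (43.4 + 17.9)/2 = 30.65 °C
0.408 Ra = 0.408 × 24.0 = 9.7920 mm/d equivalent
ET₀ = 0.0023 × 9.7920 × (30.65 + 17.8) × √25.5 = 0.0023 × 9.7920 × 48.45 × 5.0498 = 5.5102 mm/d
ETc = Kc × ET₀ = 1.07 × 5.5102 = 5.8959 mm/d
Crop demand D = ETc × 10 d = 5.8959 × 10 = 58.959 mm
Pe = 0.65 × 24.1 = 15.665 mm
D − Pe = 58.959 − 15.665 = 43.294 mm
Gross irrigation = 43.294 / 0.79 = 54.803 mm

55 mm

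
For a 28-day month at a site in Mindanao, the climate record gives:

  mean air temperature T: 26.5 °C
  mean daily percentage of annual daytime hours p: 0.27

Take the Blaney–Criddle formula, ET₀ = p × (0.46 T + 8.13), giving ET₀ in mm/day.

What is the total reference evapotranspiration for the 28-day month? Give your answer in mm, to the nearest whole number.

154 mm

ET₀ = 0.27 × (0.46 × 26.5 + 8.13) = 0.27 × 20.320 = 5.4864 mm/d
Monthly total = 5.4864 × 28 = 153.619 mm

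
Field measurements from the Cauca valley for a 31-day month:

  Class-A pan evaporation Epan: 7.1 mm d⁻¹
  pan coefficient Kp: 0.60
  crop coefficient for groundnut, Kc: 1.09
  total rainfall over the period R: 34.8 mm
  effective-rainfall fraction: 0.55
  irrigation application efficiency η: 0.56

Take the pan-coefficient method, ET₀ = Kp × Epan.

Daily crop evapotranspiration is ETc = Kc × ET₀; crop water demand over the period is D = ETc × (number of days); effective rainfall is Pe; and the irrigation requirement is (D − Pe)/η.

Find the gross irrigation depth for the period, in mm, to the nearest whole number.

ET₀ = 0.60 × 7.1 = 4.2600 mm/d
ETc = Kc × ET₀ = 1.09 × 4.2600 = 4.6434 mm/d
Crop demand D = ETc × 31 d = 4.6434 × 31 = 143.945 mm
Pe = 0.55 × 34.8 = 19.140 mm
D − Pe = 143.945 − 19.140 = 124.805 mm
Gross irrigation = 124.805 / 0.56 = 222.866 mm

223 mm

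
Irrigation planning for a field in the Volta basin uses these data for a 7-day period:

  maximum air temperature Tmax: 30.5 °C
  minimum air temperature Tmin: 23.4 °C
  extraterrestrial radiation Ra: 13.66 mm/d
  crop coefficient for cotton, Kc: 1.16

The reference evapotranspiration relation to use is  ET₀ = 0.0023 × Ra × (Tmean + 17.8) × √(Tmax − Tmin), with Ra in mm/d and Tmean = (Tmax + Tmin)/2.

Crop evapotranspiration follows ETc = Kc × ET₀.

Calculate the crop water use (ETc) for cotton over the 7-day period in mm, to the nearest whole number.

30 mm

Tmean = (30.5 + 23.4)/2 = 26.95 °C
ET₀ = 0.0023 × 13.66 × (26.95 + 17.8) × √7.1 = 0.0023 × 13.66 × 44.75 × 2.6646 = 3.7463 mm/d
ETc = Kc × ET₀ = 1.16 × 3.7463 = 4.3457 mm/d
Over 7 days: 4.3457 × 7 = 30.420 mm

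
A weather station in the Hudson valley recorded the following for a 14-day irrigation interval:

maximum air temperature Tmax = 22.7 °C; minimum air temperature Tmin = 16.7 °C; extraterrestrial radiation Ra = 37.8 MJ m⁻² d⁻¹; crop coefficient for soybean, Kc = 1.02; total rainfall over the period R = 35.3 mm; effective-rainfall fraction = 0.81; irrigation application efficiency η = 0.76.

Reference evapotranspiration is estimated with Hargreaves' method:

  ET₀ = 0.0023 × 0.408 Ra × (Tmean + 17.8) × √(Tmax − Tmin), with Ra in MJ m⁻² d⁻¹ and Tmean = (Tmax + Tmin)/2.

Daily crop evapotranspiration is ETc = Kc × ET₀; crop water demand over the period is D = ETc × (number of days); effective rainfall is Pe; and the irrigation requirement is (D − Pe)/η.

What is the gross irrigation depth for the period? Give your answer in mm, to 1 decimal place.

23.6 mm

Tmean = (22.7 + 16.7)/2 = 19.70 °C
0.408 Ra = 0.408 × 37.8 = 15.4224 mm/d equivalent
ET₀ = 0.0023 × 15.4224 × (19.70 + 17.8) × √6.0 = 0.0023 × 15.4224 × 37.50 × 2.4495 = 3.2583 mm/d
ETc = Kc × ET₀ = 1.02 × 3.2583 = 3.3235 mm/d
Crop demand D = ETc × 14 d = 3.3235 × 14 = 46.529 mm
Pe = 0.81 × 35.3 = 28.593 mm
D − Pe = 46.529 − 28.593 = 17.936 mm
Gross irrigation = 17.936 / 0.76 = 23.600 mm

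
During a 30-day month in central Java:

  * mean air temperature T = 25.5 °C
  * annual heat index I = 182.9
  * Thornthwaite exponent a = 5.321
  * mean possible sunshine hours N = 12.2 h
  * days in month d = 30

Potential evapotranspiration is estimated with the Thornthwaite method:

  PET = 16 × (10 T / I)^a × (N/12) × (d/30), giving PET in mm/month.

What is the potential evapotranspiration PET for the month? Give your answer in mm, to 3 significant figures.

95.3 mm

10T/I = 10 × 25.5 / 182.9 = 1.3942
(10T/I)^a = 1.3942^5.321 = 5.8608
Uncorrected PET = 16 × 5.8608 = 93.773 mm
Correction = (N/12)(d/30) = (12.2/12)(30/30) = 1.0167
PET = 93.773 × 1.0167 = 95.339 mm/month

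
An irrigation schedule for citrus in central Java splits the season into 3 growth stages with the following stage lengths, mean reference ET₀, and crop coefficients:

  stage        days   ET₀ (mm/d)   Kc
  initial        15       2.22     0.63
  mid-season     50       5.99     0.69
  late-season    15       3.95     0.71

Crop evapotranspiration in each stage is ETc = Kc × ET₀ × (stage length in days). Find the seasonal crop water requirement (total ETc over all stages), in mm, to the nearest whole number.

initial: 0.63 × 2.22 × 15 = 20.98 mm
mid-season: 0.69 × 5.99 × 50 = 206.66 mm
late-season: 0.71 × 3.95 × 15 = 42.07 mm
Seasonal total = 269.71 mm

270 mm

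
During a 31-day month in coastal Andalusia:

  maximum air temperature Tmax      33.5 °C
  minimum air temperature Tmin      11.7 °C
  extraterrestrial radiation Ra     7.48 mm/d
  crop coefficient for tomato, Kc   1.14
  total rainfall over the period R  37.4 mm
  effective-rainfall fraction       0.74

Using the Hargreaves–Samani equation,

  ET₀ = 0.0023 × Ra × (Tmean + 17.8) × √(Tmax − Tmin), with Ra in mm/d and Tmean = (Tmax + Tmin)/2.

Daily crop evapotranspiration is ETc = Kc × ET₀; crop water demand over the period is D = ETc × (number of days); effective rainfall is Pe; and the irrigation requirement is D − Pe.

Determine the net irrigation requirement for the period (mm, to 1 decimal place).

87.0 mm

Tmean = (33.5 + 11.7)/2 = 22.60 °C
ET₀ = 0.0023 × 7.48 × (22.60 + 17.8) × √21.8 = 0.0023 × 7.48 × 40.40 × 4.6690 = 3.2451 mm/d
ETc = Kc × ET₀ = 1.14 × 3.2451 = 3.6994 mm/d
Crop demand D = ETc × 31 d = 3.6994 × 31 = 114.681 mm
Pe = 0.74 × 37.4 = 27.676 mm
D − Pe = 114.681 − 27.676 = 87.005 mm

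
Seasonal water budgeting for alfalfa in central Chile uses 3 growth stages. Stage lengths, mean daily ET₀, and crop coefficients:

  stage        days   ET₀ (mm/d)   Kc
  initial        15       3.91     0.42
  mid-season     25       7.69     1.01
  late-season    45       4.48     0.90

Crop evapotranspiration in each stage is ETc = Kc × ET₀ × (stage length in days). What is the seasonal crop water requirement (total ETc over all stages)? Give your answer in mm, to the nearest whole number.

400 mm

initial: 0.42 × 3.91 × 15 = 24.63 mm
mid-season: 1.01 × 7.69 × 25 = 194.17 mm
late-season: 0.90 × 4.48 × 45 = 181.44 mm
Seasonal total = 400.24 mm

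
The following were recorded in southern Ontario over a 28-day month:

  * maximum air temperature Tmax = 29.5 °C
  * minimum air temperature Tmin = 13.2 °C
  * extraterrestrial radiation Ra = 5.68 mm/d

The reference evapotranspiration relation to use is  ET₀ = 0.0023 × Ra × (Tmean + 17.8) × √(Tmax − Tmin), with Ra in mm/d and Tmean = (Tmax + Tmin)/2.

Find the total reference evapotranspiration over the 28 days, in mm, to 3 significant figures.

Tmean = (29.5 + 13.2)/2 = 21.35 °C
ET₀ = 0.0023 × 5.68 × (21.35 + 17.8) × √16.3 = 0.0023 × 5.68 × 39.15 × 4.0373 = 2.0649 mm/d
Over 28 days: 2.0649 × 28 = 57.817 mm

57.8 mm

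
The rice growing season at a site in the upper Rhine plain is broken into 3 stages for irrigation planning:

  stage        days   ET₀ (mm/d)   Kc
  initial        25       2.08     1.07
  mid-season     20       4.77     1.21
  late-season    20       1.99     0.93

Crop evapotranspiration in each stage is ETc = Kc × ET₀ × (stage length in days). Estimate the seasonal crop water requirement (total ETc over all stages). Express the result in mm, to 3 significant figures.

initial: 1.07 × 2.08 × 25 = 55.64 mm
mid-season: 1.21 × 4.77 × 20 = 115.43 mm
late-season: 0.93 × 1.99 × 20 = 37.01 mm
Seasonal total = 208.08 mm

208 mm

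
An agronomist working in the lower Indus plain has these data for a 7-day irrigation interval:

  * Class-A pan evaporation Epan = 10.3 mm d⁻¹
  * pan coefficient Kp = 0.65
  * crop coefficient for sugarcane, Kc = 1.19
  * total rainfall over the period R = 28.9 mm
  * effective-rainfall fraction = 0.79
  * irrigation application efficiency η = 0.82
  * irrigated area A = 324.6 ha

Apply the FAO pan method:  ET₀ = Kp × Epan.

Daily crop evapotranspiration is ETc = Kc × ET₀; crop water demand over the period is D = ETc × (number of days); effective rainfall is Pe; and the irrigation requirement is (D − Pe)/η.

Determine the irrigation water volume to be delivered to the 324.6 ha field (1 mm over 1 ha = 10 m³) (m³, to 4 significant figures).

130400 m³

ET₀ = 0.65 × 10.3 = 6.6950 mm/d
ETc = Kc × ET₀ = 1.19 × 6.6950 = 7.9671 mm/d
Crop demand D = ETc × 7 d = 7.9671 × 7 = 55.770 mm
Pe = 0.79 × 28.9 = 22.831 mm
D − Pe = 55.770 − 22.831 = 32.939 mm
Gross irrigation = 32.939 / 0.82 = 40.170 mm
Volume = 40.170 mm × 324.6 ha × 10 = 130391.8 m³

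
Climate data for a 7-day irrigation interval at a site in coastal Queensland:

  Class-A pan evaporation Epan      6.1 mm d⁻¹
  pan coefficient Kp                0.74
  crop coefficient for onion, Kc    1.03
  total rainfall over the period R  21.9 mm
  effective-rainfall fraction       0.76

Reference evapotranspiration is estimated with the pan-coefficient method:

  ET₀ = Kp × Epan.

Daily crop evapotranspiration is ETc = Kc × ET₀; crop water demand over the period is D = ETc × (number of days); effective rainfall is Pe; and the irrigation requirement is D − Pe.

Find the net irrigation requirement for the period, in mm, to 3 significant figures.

ET₀ = 0.74 × 6.1 = 4.5140 mm/d
ETc = Kc × ET₀ = 1.03 × 4.5140 = 4.6494 mm/d
Crop demand D = ETc × 7 d = 4.6494 × 7 = 32.546 mm
Pe = 0.76 × 21.9 = 16.644 mm
D − Pe = 32.546 − 16.644 = 15.902 mm

15.9 mm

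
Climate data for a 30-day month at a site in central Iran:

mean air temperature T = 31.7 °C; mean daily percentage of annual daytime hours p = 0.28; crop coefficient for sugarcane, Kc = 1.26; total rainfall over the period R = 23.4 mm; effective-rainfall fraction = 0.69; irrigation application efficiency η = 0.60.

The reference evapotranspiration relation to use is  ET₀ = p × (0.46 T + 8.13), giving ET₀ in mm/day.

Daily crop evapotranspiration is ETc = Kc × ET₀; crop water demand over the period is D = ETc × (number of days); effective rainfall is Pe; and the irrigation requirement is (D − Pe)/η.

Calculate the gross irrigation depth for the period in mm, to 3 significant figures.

374 mm

ET₀ = 0.28 × (0.46 × 31.7 + 8.13) = 0.28 × 22.712 = 6.3594 mm/d
ETc = Kc × ET₀ = 1.26 × 6.3594 = 8.0128 mm/d
Crop demand D = ETc × 30 d = 8.0128 × 30 = 240.384 mm
Pe = 0.69 × 23.4 = 16.146 mm
D − Pe = 240.384 − 16.146 = 224.238 mm
Gross irrigation = 224.238 / 0.60 = 373.730 mm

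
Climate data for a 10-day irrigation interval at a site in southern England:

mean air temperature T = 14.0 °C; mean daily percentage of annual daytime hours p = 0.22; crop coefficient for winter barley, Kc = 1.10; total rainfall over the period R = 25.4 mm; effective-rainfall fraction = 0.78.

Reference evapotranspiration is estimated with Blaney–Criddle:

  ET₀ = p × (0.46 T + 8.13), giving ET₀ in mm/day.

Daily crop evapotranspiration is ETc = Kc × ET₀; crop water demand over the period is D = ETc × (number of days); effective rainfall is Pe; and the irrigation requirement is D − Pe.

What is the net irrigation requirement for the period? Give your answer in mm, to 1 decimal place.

ET₀ = 0.22 × (0.46 × 14.0 + 8.13) = 0.22 × 14.570 = 3.2054 mm/d
ETc = Kc × ET₀ = 1.10 × 3.2054 = 3.5259 mm/d
Crop demand D = ETc × 10 d = 3.5259 × 10 = 35.259 mm
Pe = 0.78 × 25.4 = 19.812 mm
D − Pe = 35.259 − 19.812 = 15.447 mm

15.4 mm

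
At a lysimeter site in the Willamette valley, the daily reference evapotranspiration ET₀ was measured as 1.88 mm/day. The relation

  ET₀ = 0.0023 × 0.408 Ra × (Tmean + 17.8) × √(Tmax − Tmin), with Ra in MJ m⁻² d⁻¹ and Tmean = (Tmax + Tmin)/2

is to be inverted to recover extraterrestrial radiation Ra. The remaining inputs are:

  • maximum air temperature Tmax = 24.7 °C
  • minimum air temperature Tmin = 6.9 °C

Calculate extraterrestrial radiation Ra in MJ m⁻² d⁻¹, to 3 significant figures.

Tmean = (24.7+6.9)/2 = 15.80 °C; ΔT = 17.8
Ra = ET₀ / [0.0023 × 0.408 × (Tmean+17.8) × √ΔT]
   = 1.88 / (0.0023 × 0.408 × 33.60 × 4.2190) = 14.133 MJ m⁻² d⁻¹

14.1 MJ m⁻² d⁻¹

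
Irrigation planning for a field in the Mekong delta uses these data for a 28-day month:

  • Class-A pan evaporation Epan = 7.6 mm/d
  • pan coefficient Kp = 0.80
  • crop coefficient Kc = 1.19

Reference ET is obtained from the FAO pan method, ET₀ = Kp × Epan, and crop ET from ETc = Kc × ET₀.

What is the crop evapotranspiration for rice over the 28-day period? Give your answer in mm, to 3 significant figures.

ET₀ = 0.80 × 7.6 = 6.0800 mm/d
ETc = Kc × ET₀ = 1.19 × 6.0800 = 7.2352 mm/d
Over 28 days: 7.2352 × 28 = 202.586 mm

203 mm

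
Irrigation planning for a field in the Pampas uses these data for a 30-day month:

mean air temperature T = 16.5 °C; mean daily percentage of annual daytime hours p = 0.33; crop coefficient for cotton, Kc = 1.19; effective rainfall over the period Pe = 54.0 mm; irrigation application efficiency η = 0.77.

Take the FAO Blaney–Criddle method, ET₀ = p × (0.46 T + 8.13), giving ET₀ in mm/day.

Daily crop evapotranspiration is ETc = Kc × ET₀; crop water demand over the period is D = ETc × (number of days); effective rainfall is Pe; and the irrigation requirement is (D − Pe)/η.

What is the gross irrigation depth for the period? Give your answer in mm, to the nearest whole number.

ET₀ = 0.33 × (0.46 × 16.5 + 8.13) = 0.33 × 15.720 = 5.1876 mm/d
ETc = Kc × ET₀ = 1.19 × 5.1876 = 6.1732 mm/d
Crop demand D = ETc × 30 d = 6.1732 × 30 = 185.196 mm
D − Pe = 185.196 − 54.0 = 131.196 mm
Gross irrigation = 131.196 / 0.77 = 170.384 mm

170 mm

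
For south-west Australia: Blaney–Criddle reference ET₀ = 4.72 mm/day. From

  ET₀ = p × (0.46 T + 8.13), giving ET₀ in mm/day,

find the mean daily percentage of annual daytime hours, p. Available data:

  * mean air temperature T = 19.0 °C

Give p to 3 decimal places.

0.280

p = ET₀ / (0.46 T + 8.13) = 4.72 / (0.46 × 19.0 + 8.13) = 4.72 / 16.870 = 0.2798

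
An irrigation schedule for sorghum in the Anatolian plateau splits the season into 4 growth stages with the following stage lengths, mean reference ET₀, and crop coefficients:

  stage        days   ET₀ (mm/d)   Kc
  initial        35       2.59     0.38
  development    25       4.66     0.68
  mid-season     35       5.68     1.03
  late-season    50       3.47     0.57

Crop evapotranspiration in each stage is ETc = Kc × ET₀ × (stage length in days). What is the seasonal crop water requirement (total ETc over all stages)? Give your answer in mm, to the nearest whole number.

417 mm

initial: 0.38 × 2.59 × 35 = 34.45 mm
development: 0.68 × 4.66 × 25 = 79.22 mm
mid-season: 1.03 × 5.68 × 35 = 204.76 mm
late-season: 0.57 × 3.47 × 50 = 98.90 mm
Seasonal total = 417.33 mm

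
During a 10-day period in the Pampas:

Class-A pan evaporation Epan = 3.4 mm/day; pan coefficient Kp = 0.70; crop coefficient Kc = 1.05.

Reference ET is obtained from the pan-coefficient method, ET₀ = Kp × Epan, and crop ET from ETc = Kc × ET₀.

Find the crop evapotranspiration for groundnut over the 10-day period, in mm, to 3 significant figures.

ET₀ = 0.70 × 3.4 = 2.3800 mm/d
ETc = Kc × ET₀ = 1.05 × 2.3800 = 2.4990 mm/d
Over 10 days: 2.4990 × 10 = 24.990 mm

25.0 mm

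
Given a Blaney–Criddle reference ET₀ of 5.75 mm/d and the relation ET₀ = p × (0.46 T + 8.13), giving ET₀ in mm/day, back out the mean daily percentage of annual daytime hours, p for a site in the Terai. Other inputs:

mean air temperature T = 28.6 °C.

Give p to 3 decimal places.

0.270

p = ET₀ / (0.46 T + 8.13) = 5.75 / (0.46 × 28.6 + 8.13) = 5.75 / 21.286 = 0.2701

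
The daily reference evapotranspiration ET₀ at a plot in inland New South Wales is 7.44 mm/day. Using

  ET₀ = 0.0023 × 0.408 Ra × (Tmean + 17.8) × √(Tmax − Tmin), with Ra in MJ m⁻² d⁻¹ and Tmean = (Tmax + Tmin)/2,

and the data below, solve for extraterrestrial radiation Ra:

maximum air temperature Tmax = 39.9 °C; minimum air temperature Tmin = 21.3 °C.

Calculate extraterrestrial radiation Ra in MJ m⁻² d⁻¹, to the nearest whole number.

Tmean = (39.9+21.3)/2 = 30.60 °C; ΔT = 18.6
Ra = ET₀ / [0.0023 × 0.408 × (Tmean+17.8) × √ΔT]
   = 7.44 / (0.0023 × 0.408 × 48.40 × 4.3128) = 37.982 MJ m⁻² d⁻¹

38 MJ m⁻² d⁻¹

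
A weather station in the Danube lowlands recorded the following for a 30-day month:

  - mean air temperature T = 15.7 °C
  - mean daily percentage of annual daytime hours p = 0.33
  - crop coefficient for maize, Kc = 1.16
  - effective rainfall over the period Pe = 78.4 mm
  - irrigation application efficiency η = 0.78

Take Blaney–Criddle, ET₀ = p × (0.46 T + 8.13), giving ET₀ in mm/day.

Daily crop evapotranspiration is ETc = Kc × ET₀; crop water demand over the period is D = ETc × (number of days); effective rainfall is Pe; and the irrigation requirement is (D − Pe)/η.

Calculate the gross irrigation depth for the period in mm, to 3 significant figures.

ET₀ = 0.33 × (0.46 × 15.7 + 8.13) = 0.33 × 15.352 = 5.0662 mm/d
ETc = Kc × ET₀ = 1.16 × 5.0662 = 5.8768 mm/d
Crop demand D = ETc × 30 d = 5.8768 × 30 = 176.304 mm
D − Pe = 176.304 − 78.4 = 97.904 mm
Gross irrigation = 97.904 / 0.78 = 125.518 mm

126 mm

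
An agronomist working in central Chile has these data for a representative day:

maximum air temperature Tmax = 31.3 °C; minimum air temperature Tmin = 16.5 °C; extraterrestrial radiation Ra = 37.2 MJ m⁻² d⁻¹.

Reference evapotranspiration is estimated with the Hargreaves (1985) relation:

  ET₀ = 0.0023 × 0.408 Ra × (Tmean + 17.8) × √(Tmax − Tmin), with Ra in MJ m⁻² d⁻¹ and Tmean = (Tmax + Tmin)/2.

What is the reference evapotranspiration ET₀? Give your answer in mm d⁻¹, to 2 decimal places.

Tmean = (31.3 + 16.5)/2 = 23.90 °C
0.408 Ra = 0.408 × 37.2 = 15.1776 mm/d equivalent
ET₀ = 0.0023 × 15.1776 × (23.90 + 17.8) × √14.8 = 0.0023 × 15.1776 × 41.70 × 3.8471 = 5.6002 mm/d

5.60 mm d⁻¹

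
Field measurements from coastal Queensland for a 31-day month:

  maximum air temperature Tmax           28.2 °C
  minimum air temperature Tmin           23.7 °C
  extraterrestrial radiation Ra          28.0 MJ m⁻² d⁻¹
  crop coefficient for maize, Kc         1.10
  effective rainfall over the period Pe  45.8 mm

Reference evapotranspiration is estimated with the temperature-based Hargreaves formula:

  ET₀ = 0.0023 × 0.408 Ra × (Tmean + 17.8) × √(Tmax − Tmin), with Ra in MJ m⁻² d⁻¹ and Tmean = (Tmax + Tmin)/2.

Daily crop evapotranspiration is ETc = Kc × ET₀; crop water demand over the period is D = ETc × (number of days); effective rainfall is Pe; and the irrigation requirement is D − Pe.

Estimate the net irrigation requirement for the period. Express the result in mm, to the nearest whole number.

37 mm

Tmean = (28.2 + 23.7)/2 = 25.95 °C
0.408 Ra = 0.408 × 28.0 = 11.4240 mm/d equivalent
ET₀ = 0.0023 × 11.4240 × (25.95 + 17.8) × √4.5 = 0.0023 × 11.4240 × 43.75 × 2.1213 = 2.4385 mm/d
ETc = Kc × ET₀ = 1.10 × 2.4385 = 2.6824 mm/d
Crop demand D = ETc × 31 d = 2.6824 × 31 = 83.154 mm
D − Pe = 83.154 − 45.8 = 37.354 mm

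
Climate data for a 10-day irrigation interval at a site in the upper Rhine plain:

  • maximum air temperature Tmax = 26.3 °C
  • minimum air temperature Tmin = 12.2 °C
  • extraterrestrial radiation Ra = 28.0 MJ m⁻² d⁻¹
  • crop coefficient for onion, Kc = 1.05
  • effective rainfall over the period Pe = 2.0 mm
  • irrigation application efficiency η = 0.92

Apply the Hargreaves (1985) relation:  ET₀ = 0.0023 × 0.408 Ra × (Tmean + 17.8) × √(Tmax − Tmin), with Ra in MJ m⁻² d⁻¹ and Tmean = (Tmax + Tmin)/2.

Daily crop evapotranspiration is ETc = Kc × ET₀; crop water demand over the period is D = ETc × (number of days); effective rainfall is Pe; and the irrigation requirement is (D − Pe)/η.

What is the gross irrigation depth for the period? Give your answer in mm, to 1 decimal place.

39.5 mm

Tmean = (26.3 + 12.2)/2 = 19.25 °C
0.408 Ra = 0.408 × 28.0 = 11.4240 mm/d equivalent
ET₀ = 0.0023 × 11.4240 × (19.25 + 17.8) × √14.1 = 0.0023 × 11.4240 × 37.05 × 3.7550 = 3.6555 mm/d
ETc = Kc × ET₀ = 1.05 × 3.6555 = 3.8383 mm/d
Crop demand D = ETc × 10 d = 3.8383 × 10 = 38.383 mm
D − Pe = 38.383 − 2.0 = 36.383 mm
Gross irrigation = 36.383 / 0.92 = 39.547 mm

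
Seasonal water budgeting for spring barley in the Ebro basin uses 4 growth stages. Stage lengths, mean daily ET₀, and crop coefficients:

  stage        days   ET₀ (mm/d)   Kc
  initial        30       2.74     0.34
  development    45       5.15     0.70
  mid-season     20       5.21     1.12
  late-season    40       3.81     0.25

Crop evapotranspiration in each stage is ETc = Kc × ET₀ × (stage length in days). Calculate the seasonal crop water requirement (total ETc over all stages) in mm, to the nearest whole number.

345 mm

initial: 0.34 × 2.74 × 30 = 27.95 mm
development: 0.70 × 5.15 × 45 = 162.23 mm
mid-season: 1.12 × 5.21 × 20 = 116.70 mm
late-season: 0.25 × 3.81 × 40 = 38.10 mm
Seasonal total = 344.98 mm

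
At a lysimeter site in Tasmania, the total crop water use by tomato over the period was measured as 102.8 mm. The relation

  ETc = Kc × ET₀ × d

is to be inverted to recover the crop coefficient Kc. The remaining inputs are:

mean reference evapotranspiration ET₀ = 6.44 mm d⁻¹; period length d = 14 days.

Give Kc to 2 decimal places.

1.14

ETc = Kc × ET₀ × d  ⇒  Kc = ETc / (ET₀ × d)
Kc = 102.8 / (6.44 × 14) = 102.8 / 90.16 = 1.1402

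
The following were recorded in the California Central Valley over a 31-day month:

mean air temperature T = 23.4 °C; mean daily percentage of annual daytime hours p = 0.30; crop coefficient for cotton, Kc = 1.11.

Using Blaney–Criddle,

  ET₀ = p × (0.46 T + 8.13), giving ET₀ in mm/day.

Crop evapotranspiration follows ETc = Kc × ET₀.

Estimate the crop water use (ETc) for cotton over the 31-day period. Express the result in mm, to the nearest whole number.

195 mm

ET₀ = 0.30 × (0.46 × 23.4 + 8.13) = 0.30 × 18.894 = 5.6682 mm/d
ETc = Kc × ET₀ = 1.11 × 5.6682 = 6.2917 mm/d
Over 31 days: 6.2917 × 31 = 195.043 mm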